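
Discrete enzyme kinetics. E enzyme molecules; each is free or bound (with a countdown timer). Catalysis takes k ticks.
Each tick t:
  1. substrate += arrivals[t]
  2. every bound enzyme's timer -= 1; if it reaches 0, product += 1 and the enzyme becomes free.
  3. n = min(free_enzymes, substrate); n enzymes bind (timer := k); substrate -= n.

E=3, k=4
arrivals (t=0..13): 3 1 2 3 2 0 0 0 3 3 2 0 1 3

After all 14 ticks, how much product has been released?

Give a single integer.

Answer: 9

Derivation:
t=0: arr=3 -> substrate=0 bound=3 product=0
t=1: arr=1 -> substrate=1 bound=3 product=0
t=2: arr=2 -> substrate=3 bound=3 product=0
t=3: arr=3 -> substrate=6 bound=3 product=0
t=4: arr=2 -> substrate=5 bound=3 product=3
t=5: arr=0 -> substrate=5 bound=3 product=3
t=6: arr=0 -> substrate=5 bound=3 product=3
t=7: arr=0 -> substrate=5 bound=3 product=3
t=8: arr=3 -> substrate=5 bound=3 product=6
t=9: arr=3 -> substrate=8 bound=3 product=6
t=10: arr=2 -> substrate=10 bound=3 product=6
t=11: arr=0 -> substrate=10 bound=3 product=6
t=12: arr=1 -> substrate=8 bound=3 product=9
t=13: arr=3 -> substrate=11 bound=3 product=9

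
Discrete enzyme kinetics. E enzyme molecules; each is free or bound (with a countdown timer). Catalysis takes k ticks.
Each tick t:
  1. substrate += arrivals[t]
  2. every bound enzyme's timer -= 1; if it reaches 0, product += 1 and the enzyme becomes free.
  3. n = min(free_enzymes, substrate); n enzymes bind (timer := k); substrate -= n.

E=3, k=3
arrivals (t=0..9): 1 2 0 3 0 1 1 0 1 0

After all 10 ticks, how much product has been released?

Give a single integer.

t=0: arr=1 -> substrate=0 bound=1 product=0
t=1: arr=2 -> substrate=0 bound=3 product=0
t=2: arr=0 -> substrate=0 bound=3 product=0
t=3: arr=3 -> substrate=2 bound=3 product=1
t=4: arr=0 -> substrate=0 bound=3 product=3
t=5: arr=1 -> substrate=1 bound=3 product=3
t=6: arr=1 -> substrate=1 bound=3 product=4
t=7: arr=0 -> substrate=0 bound=2 product=6
t=8: arr=1 -> substrate=0 bound=3 product=6
t=9: arr=0 -> substrate=0 bound=2 product=7

Answer: 7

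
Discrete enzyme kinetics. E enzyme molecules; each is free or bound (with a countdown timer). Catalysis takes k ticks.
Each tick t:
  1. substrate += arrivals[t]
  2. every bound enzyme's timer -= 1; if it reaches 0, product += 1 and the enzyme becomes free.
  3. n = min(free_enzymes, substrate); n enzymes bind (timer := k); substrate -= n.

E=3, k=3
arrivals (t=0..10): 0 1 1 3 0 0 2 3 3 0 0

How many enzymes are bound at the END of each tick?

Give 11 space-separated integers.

t=0: arr=0 -> substrate=0 bound=0 product=0
t=1: arr=1 -> substrate=0 bound=1 product=0
t=2: arr=1 -> substrate=0 bound=2 product=0
t=3: arr=3 -> substrate=2 bound=3 product=0
t=4: arr=0 -> substrate=1 bound=3 product=1
t=5: arr=0 -> substrate=0 bound=3 product=2
t=6: arr=2 -> substrate=1 bound=3 product=3
t=7: arr=3 -> substrate=3 bound=3 product=4
t=8: arr=3 -> substrate=5 bound=3 product=5
t=9: arr=0 -> substrate=4 bound=3 product=6
t=10: arr=0 -> substrate=3 bound=3 product=7

Answer: 0 1 2 3 3 3 3 3 3 3 3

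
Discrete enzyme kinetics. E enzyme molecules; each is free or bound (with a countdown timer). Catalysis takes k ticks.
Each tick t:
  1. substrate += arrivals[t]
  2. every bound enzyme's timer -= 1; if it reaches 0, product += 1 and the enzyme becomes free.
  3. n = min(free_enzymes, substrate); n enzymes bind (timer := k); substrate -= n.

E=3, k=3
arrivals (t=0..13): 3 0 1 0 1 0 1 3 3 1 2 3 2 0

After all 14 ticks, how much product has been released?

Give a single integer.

t=0: arr=3 -> substrate=0 bound=3 product=0
t=1: arr=0 -> substrate=0 bound=3 product=0
t=2: arr=1 -> substrate=1 bound=3 product=0
t=3: arr=0 -> substrate=0 bound=1 product=3
t=4: arr=1 -> substrate=0 bound=2 product=3
t=5: arr=0 -> substrate=0 bound=2 product=3
t=6: arr=1 -> substrate=0 bound=2 product=4
t=7: arr=3 -> substrate=1 bound=3 product=5
t=8: arr=3 -> substrate=4 bound=3 product=5
t=9: arr=1 -> substrate=4 bound=3 product=6
t=10: arr=2 -> substrate=4 bound=3 product=8
t=11: arr=3 -> substrate=7 bound=3 product=8
t=12: arr=2 -> substrate=8 bound=3 product=9
t=13: arr=0 -> substrate=6 bound=3 product=11

Answer: 11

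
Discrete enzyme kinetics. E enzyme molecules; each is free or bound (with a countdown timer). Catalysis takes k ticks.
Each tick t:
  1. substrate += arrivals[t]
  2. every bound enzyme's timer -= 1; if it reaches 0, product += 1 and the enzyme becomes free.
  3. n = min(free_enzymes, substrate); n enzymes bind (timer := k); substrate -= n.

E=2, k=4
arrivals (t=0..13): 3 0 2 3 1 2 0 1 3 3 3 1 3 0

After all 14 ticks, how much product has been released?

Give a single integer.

t=0: arr=3 -> substrate=1 bound=2 product=0
t=1: arr=0 -> substrate=1 bound=2 product=0
t=2: arr=2 -> substrate=3 bound=2 product=0
t=3: arr=3 -> substrate=6 bound=2 product=0
t=4: arr=1 -> substrate=5 bound=2 product=2
t=5: arr=2 -> substrate=7 bound=2 product=2
t=6: arr=0 -> substrate=7 bound=2 product=2
t=7: arr=1 -> substrate=8 bound=2 product=2
t=8: arr=3 -> substrate=9 bound=2 product=4
t=9: arr=3 -> substrate=12 bound=2 product=4
t=10: arr=3 -> substrate=15 bound=2 product=4
t=11: arr=1 -> substrate=16 bound=2 product=4
t=12: arr=3 -> substrate=17 bound=2 product=6
t=13: arr=0 -> substrate=17 bound=2 product=6

Answer: 6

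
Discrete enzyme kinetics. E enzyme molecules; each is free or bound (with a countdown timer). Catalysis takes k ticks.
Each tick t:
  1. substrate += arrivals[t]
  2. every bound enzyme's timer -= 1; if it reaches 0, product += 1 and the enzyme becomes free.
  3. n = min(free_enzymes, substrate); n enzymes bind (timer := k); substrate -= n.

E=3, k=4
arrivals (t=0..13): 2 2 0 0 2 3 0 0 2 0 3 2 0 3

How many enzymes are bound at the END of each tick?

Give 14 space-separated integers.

t=0: arr=2 -> substrate=0 bound=2 product=0
t=1: arr=2 -> substrate=1 bound=3 product=0
t=2: arr=0 -> substrate=1 bound=3 product=0
t=3: arr=0 -> substrate=1 bound=3 product=0
t=4: arr=2 -> substrate=1 bound=3 product=2
t=5: arr=3 -> substrate=3 bound=3 product=3
t=6: arr=0 -> substrate=3 bound=3 product=3
t=7: arr=0 -> substrate=3 bound=3 product=3
t=8: arr=2 -> substrate=3 bound=3 product=5
t=9: arr=0 -> substrate=2 bound=3 product=6
t=10: arr=3 -> substrate=5 bound=3 product=6
t=11: arr=2 -> substrate=7 bound=3 product=6
t=12: arr=0 -> substrate=5 bound=3 product=8
t=13: arr=3 -> substrate=7 bound=3 product=9

Answer: 2 3 3 3 3 3 3 3 3 3 3 3 3 3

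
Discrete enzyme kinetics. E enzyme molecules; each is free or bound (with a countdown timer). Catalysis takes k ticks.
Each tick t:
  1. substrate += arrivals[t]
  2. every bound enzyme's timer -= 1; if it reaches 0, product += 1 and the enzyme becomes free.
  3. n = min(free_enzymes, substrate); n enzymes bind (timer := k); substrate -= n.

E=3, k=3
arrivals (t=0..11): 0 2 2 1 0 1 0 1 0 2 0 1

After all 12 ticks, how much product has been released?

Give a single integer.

Answer: 7

Derivation:
t=0: arr=0 -> substrate=0 bound=0 product=0
t=1: arr=2 -> substrate=0 bound=2 product=0
t=2: arr=2 -> substrate=1 bound=3 product=0
t=3: arr=1 -> substrate=2 bound=3 product=0
t=4: arr=0 -> substrate=0 bound=3 product=2
t=5: arr=1 -> substrate=0 bound=3 product=3
t=6: arr=0 -> substrate=0 bound=3 product=3
t=7: arr=1 -> substrate=0 bound=2 product=5
t=8: arr=0 -> substrate=0 bound=1 product=6
t=9: arr=2 -> substrate=0 bound=3 product=6
t=10: arr=0 -> substrate=0 bound=2 product=7
t=11: arr=1 -> substrate=0 bound=3 product=7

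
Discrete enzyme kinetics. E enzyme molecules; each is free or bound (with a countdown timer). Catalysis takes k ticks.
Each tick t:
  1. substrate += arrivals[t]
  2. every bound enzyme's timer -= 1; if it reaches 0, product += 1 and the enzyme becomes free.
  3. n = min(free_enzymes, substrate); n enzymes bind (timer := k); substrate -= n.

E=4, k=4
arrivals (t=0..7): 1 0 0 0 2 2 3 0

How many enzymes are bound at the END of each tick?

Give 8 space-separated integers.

t=0: arr=1 -> substrate=0 bound=1 product=0
t=1: arr=0 -> substrate=0 bound=1 product=0
t=2: arr=0 -> substrate=0 bound=1 product=0
t=3: arr=0 -> substrate=0 bound=1 product=0
t=4: arr=2 -> substrate=0 bound=2 product=1
t=5: arr=2 -> substrate=0 bound=4 product=1
t=6: arr=3 -> substrate=3 bound=4 product=1
t=7: arr=0 -> substrate=3 bound=4 product=1

Answer: 1 1 1 1 2 4 4 4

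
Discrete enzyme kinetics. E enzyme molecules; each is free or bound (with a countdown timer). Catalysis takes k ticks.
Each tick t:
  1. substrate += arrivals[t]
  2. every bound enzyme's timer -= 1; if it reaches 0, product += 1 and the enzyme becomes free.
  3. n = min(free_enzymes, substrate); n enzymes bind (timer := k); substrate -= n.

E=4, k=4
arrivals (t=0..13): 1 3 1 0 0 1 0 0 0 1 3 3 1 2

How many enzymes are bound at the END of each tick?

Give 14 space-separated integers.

t=0: arr=1 -> substrate=0 bound=1 product=0
t=1: arr=3 -> substrate=0 bound=4 product=0
t=2: arr=1 -> substrate=1 bound=4 product=0
t=3: arr=0 -> substrate=1 bound=4 product=0
t=4: arr=0 -> substrate=0 bound=4 product=1
t=5: arr=1 -> substrate=0 bound=2 product=4
t=6: arr=0 -> substrate=0 bound=2 product=4
t=7: arr=0 -> substrate=0 bound=2 product=4
t=8: arr=0 -> substrate=0 bound=1 product=5
t=9: arr=1 -> substrate=0 bound=1 product=6
t=10: arr=3 -> substrate=0 bound=4 product=6
t=11: arr=3 -> substrate=3 bound=4 product=6
t=12: arr=1 -> substrate=4 bound=4 product=6
t=13: arr=2 -> substrate=5 bound=4 product=7

Answer: 1 4 4 4 4 2 2 2 1 1 4 4 4 4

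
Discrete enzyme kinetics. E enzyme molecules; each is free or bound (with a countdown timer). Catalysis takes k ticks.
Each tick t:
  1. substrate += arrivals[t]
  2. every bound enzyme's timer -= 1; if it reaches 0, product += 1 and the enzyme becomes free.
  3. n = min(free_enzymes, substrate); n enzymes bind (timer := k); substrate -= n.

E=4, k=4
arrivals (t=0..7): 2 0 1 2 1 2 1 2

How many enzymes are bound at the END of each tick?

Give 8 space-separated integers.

Answer: 2 2 3 4 4 4 4 4

Derivation:
t=0: arr=2 -> substrate=0 bound=2 product=0
t=1: arr=0 -> substrate=0 bound=2 product=0
t=2: arr=1 -> substrate=0 bound=3 product=0
t=3: arr=2 -> substrate=1 bound=4 product=0
t=4: arr=1 -> substrate=0 bound=4 product=2
t=5: arr=2 -> substrate=2 bound=4 product=2
t=6: arr=1 -> substrate=2 bound=4 product=3
t=7: arr=2 -> substrate=3 bound=4 product=4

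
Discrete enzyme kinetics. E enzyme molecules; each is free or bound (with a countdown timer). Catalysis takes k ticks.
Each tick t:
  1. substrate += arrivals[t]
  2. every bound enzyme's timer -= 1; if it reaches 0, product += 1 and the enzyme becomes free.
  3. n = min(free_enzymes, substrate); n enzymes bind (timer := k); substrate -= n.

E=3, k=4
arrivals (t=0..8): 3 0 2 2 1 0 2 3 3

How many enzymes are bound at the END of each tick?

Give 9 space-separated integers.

Answer: 3 3 3 3 3 3 3 3 3

Derivation:
t=0: arr=3 -> substrate=0 bound=3 product=0
t=1: arr=0 -> substrate=0 bound=3 product=0
t=2: arr=2 -> substrate=2 bound=3 product=0
t=3: arr=2 -> substrate=4 bound=3 product=0
t=4: arr=1 -> substrate=2 bound=3 product=3
t=5: arr=0 -> substrate=2 bound=3 product=3
t=6: arr=2 -> substrate=4 bound=3 product=3
t=7: arr=3 -> substrate=7 bound=3 product=3
t=8: arr=3 -> substrate=7 bound=3 product=6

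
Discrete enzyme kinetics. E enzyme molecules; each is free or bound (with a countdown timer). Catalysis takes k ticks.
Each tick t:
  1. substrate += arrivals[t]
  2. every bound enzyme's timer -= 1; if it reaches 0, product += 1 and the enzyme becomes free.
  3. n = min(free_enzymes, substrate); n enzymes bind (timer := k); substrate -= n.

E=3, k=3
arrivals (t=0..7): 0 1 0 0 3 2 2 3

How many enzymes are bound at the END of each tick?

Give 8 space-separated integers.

Answer: 0 1 1 1 3 3 3 3

Derivation:
t=0: arr=0 -> substrate=0 bound=0 product=0
t=1: arr=1 -> substrate=0 bound=1 product=0
t=2: arr=0 -> substrate=0 bound=1 product=0
t=3: arr=0 -> substrate=0 bound=1 product=0
t=4: arr=3 -> substrate=0 bound=3 product=1
t=5: arr=2 -> substrate=2 bound=3 product=1
t=6: arr=2 -> substrate=4 bound=3 product=1
t=7: arr=3 -> substrate=4 bound=3 product=4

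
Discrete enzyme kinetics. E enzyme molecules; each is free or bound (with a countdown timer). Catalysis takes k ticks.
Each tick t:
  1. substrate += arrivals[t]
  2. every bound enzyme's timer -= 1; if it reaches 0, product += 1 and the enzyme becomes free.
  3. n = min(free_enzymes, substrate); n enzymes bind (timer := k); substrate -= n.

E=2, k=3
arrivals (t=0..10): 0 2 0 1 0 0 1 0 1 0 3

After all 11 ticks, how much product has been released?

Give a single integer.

Answer: 4

Derivation:
t=0: arr=0 -> substrate=0 bound=0 product=0
t=1: arr=2 -> substrate=0 bound=2 product=0
t=2: arr=0 -> substrate=0 bound=2 product=0
t=3: arr=1 -> substrate=1 bound=2 product=0
t=4: arr=0 -> substrate=0 bound=1 product=2
t=5: arr=0 -> substrate=0 bound=1 product=2
t=6: arr=1 -> substrate=0 bound=2 product=2
t=7: arr=0 -> substrate=0 bound=1 product=3
t=8: arr=1 -> substrate=0 bound=2 product=3
t=9: arr=0 -> substrate=0 bound=1 product=4
t=10: arr=3 -> substrate=2 bound=2 product=4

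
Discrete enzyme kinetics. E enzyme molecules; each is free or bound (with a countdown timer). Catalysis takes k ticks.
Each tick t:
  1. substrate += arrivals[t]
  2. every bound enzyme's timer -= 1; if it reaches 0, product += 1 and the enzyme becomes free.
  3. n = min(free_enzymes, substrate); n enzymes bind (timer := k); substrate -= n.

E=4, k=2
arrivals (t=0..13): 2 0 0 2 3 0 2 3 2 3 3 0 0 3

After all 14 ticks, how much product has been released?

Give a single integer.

t=0: arr=2 -> substrate=0 bound=2 product=0
t=1: arr=0 -> substrate=0 bound=2 product=0
t=2: arr=0 -> substrate=0 bound=0 product=2
t=3: arr=2 -> substrate=0 bound=2 product=2
t=4: arr=3 -> substrate=1 bound=4 product=2
t=5: arr=0 -> substrate=0 bound=3 product=4
t=6: arr=2 -> substrate=0 bound=3 product=6
t=7: arr=3 -> substrate=1 bound=4 product=7
t=8: arr=2 -> substrate=1 bound=4 product=9
t=9: arr=3 -> substrate=2 bound=4 product=11
t=10: arr=3 -> substrate=3 bound=4 product=13
t=11: arr=0 -> substrate=1 bound=4 product=15
t=12: arr=0 -> substrate=0 bound=3 product=17
t=13: arr=3 -> substrate=0 bound=4 product=19

Answer: 19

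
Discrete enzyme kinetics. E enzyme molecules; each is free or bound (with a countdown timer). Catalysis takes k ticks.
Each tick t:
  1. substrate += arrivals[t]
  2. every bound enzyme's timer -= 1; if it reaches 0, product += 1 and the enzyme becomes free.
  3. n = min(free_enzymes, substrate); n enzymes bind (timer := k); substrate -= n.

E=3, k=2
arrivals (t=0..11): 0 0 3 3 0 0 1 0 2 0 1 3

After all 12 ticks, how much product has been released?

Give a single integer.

t=0: arr=0 -> substrate=0 bound=0 product=0
t=1: arr=0 -> substrate=0 bound=0 product=0
t=2: arr=3 -> substrate=0 bound=3 product=0
t=3: arr=3 -> substrate=3 bound=3 product=0
t=4: arr=0 -> substrate=0 bound=3 product=3
t=5: arr=0 -> substrate=0 bound=3 product=3
t=6: arr=1 -> substrate=0 bound=1 product=6
t=7: arr=0 -> substrate=0 bound=1 product=6
t=8: arr=2 -> substrate=0 bound=2 product=7
t=9: arr=0 -> substrate=0 bound=2 product=7
t=10: arr=1 -> substrate=0 bound=1 product=9
t=11: arr=3 -> substrate=1 bound=3 product=9

Answer: 9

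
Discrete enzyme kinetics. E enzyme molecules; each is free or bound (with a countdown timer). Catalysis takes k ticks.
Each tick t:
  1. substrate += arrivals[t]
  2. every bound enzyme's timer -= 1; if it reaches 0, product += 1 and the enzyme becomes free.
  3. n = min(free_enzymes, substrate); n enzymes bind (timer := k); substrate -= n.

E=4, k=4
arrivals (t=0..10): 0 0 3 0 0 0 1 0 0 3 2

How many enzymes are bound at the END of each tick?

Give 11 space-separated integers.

Answer: 0 0 3 3 3 3 1 1 1 4 4

Derivation:
t=0: arr=0 -> substrate=0 bound=0 product=0
t=1: arr=0 -> substrate=0 bound=0 product=0
t=2: arr=3 -> substrate=0 bound=3 product=0
t=3: arr=0 -> substrate=0 bound=3 product=0
t=4: arr=0 -> substrate=0 bound=3 product=0
t=5: arr=0 -> substrate=0 bound=3 product=0
t=6: arr=1 -> substrate=0 bound=1 product=3
t=7: arr=0 -> substrate=0 bound=1 product=3
t=8: arr=0 -> substrate=0 bound=1 product=3
t=9: arr=3 -> substrate=0 bound=4 product=3
t=10: arr=2 -> substrate=1 bound=4 product=4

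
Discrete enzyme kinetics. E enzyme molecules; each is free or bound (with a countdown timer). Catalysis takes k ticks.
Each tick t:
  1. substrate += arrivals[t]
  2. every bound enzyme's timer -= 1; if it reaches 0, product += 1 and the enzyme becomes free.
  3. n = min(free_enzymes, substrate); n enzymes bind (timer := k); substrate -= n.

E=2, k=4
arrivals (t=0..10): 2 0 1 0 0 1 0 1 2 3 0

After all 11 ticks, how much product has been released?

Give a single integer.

t=0: arr=2 -> substrate=0 bound=2 product=0
t=1: arr=0 -> substrate=0 bound=2 product=0
t=2: arr=1 -> substrate=1 bound=2 product=0
t=3: arr=0 -> substrate=1 bound=2 product=0
t=4: arr=0 -> substrate=0 bound=1 product=2
t=5: arr=1 -> substrate=0 bound=2 product=2
t=6: arr=0 -> substrate=0 bound=2 product=2
t=7: arr=1 -> substrate=1 bound=2 product=2
t=8: arr=2 -> substrate=2 bound=2 product=3
t=9: arr=3 -> substrate=4 bound=2 product=4
t=10: arr=0 -> substrate=4 bound=2 product=4

Answer: 4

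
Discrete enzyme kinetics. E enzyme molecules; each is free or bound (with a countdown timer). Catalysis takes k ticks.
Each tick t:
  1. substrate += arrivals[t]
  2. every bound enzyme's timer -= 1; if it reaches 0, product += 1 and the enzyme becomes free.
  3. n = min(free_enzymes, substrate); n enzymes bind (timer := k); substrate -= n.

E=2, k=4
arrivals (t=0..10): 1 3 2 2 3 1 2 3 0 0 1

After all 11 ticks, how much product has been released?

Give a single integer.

Answer: 4

Derivation:
t=0: arr=1 -> substrate=0 bound=1 product=0
t=1: arr=3 -> substrate=2 bound=2 product=0
t=2: arr=2 -> substrate=4 bound=2 product=0
t=3: arr=2 -> substrate=6 bound=2 product=0
t=4: arr=3 -> substrate=8 bound=2 product=1
t=5: arr=1 -> substrate=8 bound=2 product=2
t=6: arr=2 -> substrate=10 bound=2 product=2
t=7: arr=3 -> substrate=13 bound=2 product=2
t=8: arr=0 -> substrate=12 bound=2 product=3
t=9: arr=0 -> substrate=11 bound=2 product=4
t=10: arr=1 -> substrate=12 bound=2 product=4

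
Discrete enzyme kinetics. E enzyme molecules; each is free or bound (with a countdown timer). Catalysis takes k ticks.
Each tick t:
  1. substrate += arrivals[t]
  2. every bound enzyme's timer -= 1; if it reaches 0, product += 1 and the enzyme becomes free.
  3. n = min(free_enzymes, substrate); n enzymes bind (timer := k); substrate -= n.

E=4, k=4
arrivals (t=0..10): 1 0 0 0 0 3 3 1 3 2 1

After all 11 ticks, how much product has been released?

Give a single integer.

t=0: arr=1 -> substrate=0 bound=1 product=0
t=1: arr=0 -> substrate=0 bound=1 product=0
t=2: arr=0 -> substrate=0 bound=1 product=0
t=3: arr=0 -> substrate=0 bound=1 product=0
t=4: arr=0 -> substrate=0 bound=0 product=1
t=5: arr=3 -> substrate=0 bound=3 product=1
t=6: arr=3 -> substrate=2 bound=4 product=1
t=7: arr=1 -> substrate=3 bound=4 product=1
t=8: arr=3 -> substrate=6 bound=4 product=1
t=9: arr=2 -> substrate=5 bound=4 product=4
t=10: arr=1 -> substrate=5 bound=4 product=5

Answer: 5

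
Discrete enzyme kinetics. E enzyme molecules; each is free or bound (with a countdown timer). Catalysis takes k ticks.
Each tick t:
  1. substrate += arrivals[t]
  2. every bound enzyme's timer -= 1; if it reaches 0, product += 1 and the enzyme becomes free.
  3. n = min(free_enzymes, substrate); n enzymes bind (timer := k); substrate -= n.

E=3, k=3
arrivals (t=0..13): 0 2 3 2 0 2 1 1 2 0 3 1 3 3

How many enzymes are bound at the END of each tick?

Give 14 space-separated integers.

t=0: arr=0 -> substrate=0 bound=0 product=0
t=1: arr=2 -> substrate=0 bound=2 product=0
t=2: arr=3 -> substrate=2 bound=3 product=0
t=3: arr=2 -> substrate=4 bound=3 product=0
t=4: arr=0 -> substrate=2 bound=3 product=2
t=5: arr=2 -> substrate=3 bound=3 product=3
t=6: arr=1 -> substrate=4 bound=3 product=3
t=7: arr=1 -> substrate=3 bound=3 product=5
t=8: arr=2 -> substrate=4 bound=3 product=6
t=9: arr=0 -> substrate=4 bound=3 product=6
t=10: arr=3 -> substrate=5 bound=3 product=8
t=11: arr=1 -> substrate=5 bound=3 product=9
t=12: arr=3 -> substrate=8 bound=3 product=9
t=13: arr=3 -> substrate=9 bound=3 product=11

Answer: 0 2 3 3 3 3 3 3 3 3 3 3 3 3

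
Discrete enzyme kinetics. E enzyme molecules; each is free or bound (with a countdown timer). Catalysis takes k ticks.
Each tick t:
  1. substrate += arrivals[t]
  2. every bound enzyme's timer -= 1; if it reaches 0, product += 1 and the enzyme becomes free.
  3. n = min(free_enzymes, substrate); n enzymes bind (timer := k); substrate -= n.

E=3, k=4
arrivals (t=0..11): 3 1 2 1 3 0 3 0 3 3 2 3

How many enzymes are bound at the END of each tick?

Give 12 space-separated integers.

t=0: arr=3 -> substrate=0 bound=3 product=0
t=1: arr=1 -> substrate=1 bound=3 product=0
t=2: arr=2 -> substrate=3 bound=3 product=0
t=3: arr=1 -> substrate=4 bound=3 product=0
t=4: arr=3 -> substrate=4 bound=3 product=3
t=5: arr=0 -> substrate=4 bound=3 product=3
t=6: arr=3 -> substrate=7 bound=3 product=3
t=7: arr=0 -> substrate=7 bound=3 product=3
t=8: arr=3 -> substrate=7 bound=3 product=6
t=9: arr=3 -> substrate=10 bound=3 product=6
t=10: arr=2 -> substrate=12 bound=3 product=6
t=11: arr=3 -> substrate=15 bound=3 product=6

Answer: 3 3 3 3 3 3 3 3 3 3 3 3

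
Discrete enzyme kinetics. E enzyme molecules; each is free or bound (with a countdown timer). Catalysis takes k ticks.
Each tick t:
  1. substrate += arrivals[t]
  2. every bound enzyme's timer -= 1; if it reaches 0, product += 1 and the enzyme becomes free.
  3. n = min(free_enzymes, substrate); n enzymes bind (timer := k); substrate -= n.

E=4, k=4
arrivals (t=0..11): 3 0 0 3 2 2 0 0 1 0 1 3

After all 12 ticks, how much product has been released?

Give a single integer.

t=0: arr=3 -> substrate=0 bound=3 product=0
t=1: arr=0 -> substrate=0 bound=3 product=0
t=2: arr=0 -> substrate=0 bound=3 product=0
t=3: arr=3 -> substrate=2 bound=4 product=0
t=4: arr=2 -> substrate=1 bound=4 product=3
t=5: arr=2 -> substrate=3 bound=4 product=3
t=6: arr=0 -> substrate=3 bound=4 product=3
t=7: arr=0 -> substrate=2 bound=4 product=4
t=8: arr=1 -> substrate=0 bound=4 product=7
t=9: arr=0 -> substrate=0 bound=4 product=7
t=10: arr=1 -> substrate=1 bound=4 product=7
t=11: arr=3 -> substrate=3 bound=4 product=8

Answer: 8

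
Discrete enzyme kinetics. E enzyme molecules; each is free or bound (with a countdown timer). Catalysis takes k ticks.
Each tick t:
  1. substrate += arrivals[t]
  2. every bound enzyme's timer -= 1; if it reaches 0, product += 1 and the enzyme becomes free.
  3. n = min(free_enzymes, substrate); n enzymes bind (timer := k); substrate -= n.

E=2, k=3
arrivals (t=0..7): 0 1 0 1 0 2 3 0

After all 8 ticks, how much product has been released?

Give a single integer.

t=0: arr=0 -> substrate=0 bound=0 product=0
t=1: arr=1 -> substrate=0 bound=1 product=0
t=2: arr=0 -> substrate=0 bound=1 product=0
t=3: arr=1 -> substrate=0 bound=2 product=0
t=4: arr=0 -> substrate=0 bound=1 product=1
t=5: arr=2 -> substrate=1 bound=2 product=1
t=6: arr=3 -> substrate=3 bound=2 product=2
t=7: arr=0 -> substrate=3 bound=2 product=2

Answer: 2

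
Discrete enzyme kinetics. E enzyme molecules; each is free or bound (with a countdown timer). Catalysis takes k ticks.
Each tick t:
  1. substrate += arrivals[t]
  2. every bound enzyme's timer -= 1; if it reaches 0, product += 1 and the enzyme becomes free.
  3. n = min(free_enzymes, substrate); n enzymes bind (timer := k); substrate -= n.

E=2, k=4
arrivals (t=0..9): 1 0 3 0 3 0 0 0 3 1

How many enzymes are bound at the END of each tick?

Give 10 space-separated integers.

t=0: arr=1 -> substrate=0 bound=1 product=0
t=1: arr=0 -> substrate=0 bound=1 product=0
t=2: arr=3 -> substrate=2 bound=2 product=0
t=3: arr=0 -> substrate=2 bound=2 product=0
t=4: arr=3 -> substrate=4 bound=2 product=1
t=5: arr=0 -> substrate=4 bound=2 product=1
t=6: arr=0 -> substrate=3 bound=2 product=2
t=7: arr=0 -> substrate=3 bound=2 product=2
t=8: arr=3 -> substrate=5 bound=2 product=3
t=9: arr=1 -> substrate=6 bound=2 product=3

Answer: 1 1 2 2 2 2 2 2 2 2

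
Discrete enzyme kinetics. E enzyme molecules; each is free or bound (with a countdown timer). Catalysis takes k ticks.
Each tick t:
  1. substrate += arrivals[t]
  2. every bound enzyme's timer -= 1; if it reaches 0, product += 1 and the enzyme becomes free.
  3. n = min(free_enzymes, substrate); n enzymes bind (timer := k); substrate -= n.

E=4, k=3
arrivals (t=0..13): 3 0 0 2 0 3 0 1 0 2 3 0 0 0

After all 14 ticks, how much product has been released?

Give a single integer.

Answer: 13

Derivation:
t=0: arr=3 -> substrate=0 bound=3 product=0
t=1: arr=0 -> substrate=0 bound=3 product=0
t=2: arr=0 -> substrate=0 bound=3 product=0
t=3: arr=2 -> substrate=0 bound=2 product=3
t=4: arr=0 -> substrate=0 bound=2 product=3
t=5: arr=3 -> substrate=1 bound=4 product=3
t=6: arr=0 -> substrate=0 bound=3 product=5
t=7: arr=1 -> substrate=0 bound=4 product=5
t=8: arr=0 -> substrate=0 bound=2 product=7
t=9: arr=2 -> substrate=0 bound=3 product=8
t=10: arr=3 -> substrate=1 bound=4 product=9
t=11: arr=0 -> substrate=1 bound=4 product=9
t=12: arr=0 -> substrate=0 bound=3 product=11
t=13: arr=0 -> substrate=0 bound=1 product=13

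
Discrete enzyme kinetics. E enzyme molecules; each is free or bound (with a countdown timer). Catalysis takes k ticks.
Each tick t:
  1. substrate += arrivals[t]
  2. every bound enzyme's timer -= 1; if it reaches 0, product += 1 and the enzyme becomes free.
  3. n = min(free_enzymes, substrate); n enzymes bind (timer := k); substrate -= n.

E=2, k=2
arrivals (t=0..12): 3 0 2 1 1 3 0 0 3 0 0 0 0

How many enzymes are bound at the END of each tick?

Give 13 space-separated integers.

t=0: arr=3 -> substrate=1 bound=2 product=0
t=1: arr=0 -> substrate=1 bound=2 product=0
t=2: arr=2 -> substrate=1 bound=2 product=2
t=3: arr=1 -> substrate=2 bound=2 product=2
t=4: arr=1 -> substrate=1 bound=2 product=4
t=5: arr=3 -> substrate=4 bound=2 product=4
t=6: arr=0 -> substrate=2 bound=2 product=6
t=7: arr=0 -> substrate=2 bound=2 product=6
t=8: arr=3 -> substrate=3 bound=2 product=8
t=9: arr=0 -> substrate=3 bound=2 product=8
t=10: arr=0 -> substrate=1 bound=2 product=10
t=11: arr=0 -> substrate=1 bound=2 product=10
t=12: arr=0 -> substrate=0 bound=1 product=12

Answer: 2 2 2 2 2 2 2 2 2 2 2 2 1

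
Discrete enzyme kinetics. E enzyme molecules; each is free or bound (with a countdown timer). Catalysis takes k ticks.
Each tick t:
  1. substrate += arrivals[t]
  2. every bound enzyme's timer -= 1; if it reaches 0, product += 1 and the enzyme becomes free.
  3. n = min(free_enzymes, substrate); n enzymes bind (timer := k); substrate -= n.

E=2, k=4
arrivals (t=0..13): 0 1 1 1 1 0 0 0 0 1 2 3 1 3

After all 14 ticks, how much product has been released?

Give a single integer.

t=0: arr=0 -> substrate=0 bound=0 product=0
t=1: arr=1 -> substrate=0 bound=1 product=0
t=2: arr=1 -> substrate=0 bound=2 product=0
t=3: arr=1 -> substrate=1 bound=2 product=0
t=4: arr=1 -> substrate=2 bound=2 product=0
t=5: arr=0 -> substrate=1 bound=2 product=1
t=6: arr=0 -> substrate=0 bound=2 product=2
t=7: arr=0 -> substrate=0 bound=2 product=2
t=8: arr=0 -> substrate=0 bound=2 product=2
t=9: arr=1 -> substrate=0 bound=2 product=3
t=10: arr=2 -> substrate=1 bound=2 product=4
t=11: arr=3 -> substrate=4 bound=2 product=4
t=12: arr=1 -> substrate=5 bound=2 product=4
t=13: arr=3 -> substrate=7 bound=2 product=5

Answer: 5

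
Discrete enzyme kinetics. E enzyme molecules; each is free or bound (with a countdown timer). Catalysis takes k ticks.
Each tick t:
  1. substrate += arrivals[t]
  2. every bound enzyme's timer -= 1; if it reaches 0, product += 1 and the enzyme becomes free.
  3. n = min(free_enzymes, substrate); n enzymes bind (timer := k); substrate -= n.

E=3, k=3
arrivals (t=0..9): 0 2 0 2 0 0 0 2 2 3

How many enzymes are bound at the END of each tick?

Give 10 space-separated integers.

Answer: 0 2 2 3 2 2 1 2 3 3

Derivation:
t=0: arr=0 -> substrate=0 bound=0 product=0
t=1: arr=2 -> substrate=0 bound=2 product=0
t=2: arr=0 -> substrate=0 bound=2 product=0
t=3: arr=2 -> substrate=1 bound=3 product=0
t=4: arr=0 -> substrate=0 bound=2 product=2
t=5: arr=0 -> substrate=0 bound=2 product=2
t=6: arr=0 -> substrate=0 bound=1 product=3
t=7: arr=2 -> substrate=0 bound=2 product=4
t=8: arr=2 -> substrate=1 bound=3 product=4
t=9: arr=3 -> substrate=4 bound=3 product=4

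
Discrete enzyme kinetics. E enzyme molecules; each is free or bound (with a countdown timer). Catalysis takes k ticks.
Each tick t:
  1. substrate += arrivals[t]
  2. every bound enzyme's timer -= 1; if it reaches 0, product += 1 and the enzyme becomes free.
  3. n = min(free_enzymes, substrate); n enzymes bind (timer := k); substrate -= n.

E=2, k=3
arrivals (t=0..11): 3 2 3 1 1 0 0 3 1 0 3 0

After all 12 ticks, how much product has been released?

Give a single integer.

t=0: arr=3 -> substrate=1 bound=2 product=0
t=1: arr=2 -> substrate=3 bound=2 product=0
t=2: arr=3 -> substrate=6 bound=2 product=0
t=3: arr=1 -> substrate=5 bound=2 product=2
t=4: arr=1 -> substrate=6 bound=2 product=2
t=5: arr=0 -> substrate=6 bound=2 product=2
t=6: arr=0 -> substrate=4 bound=2 product=4
t=7: arr=3 -> substrate=7 bound=2 product=4
t=8: arr=1 -> substrate=8 bound=2 product=4
t=9: arr=0 -> substrate=6 bound=2 product=6
t=10: arr=3 -> substrate=9 bound=2 product=6
t=11: arr=0 -> substrate=9 bound=2 product=6

Answer: 6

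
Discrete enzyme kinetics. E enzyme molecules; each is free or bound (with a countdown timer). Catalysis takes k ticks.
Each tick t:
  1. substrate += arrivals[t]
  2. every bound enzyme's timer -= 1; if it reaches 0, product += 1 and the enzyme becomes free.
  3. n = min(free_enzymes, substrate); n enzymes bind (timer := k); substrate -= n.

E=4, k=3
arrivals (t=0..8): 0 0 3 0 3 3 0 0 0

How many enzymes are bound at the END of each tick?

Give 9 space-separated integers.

Answer: 0 0 3 3 4 4 4 4 2

Derivation:
t=0: arr=0 -> substrate=0 bound=0 product=0
t=1: arr=0 -> substrate=0 bound=0 product=0
t=2: arr=3 -> substrate=0 bound=3 product=0
t=3: arr=0 -> substrate=0 bound=3 product=0
t=4: arr=3 -> substrate=2 bound=4 product=0
t=5: arr=3 -> substrate=2 bound=4 product=3
t=6: arr=0 -> substrate=2 bound=4 product=3
t=7: arr=0 -> substrate=1 bound=4 product=4
t=8: arr=0 -> substrate=0 bound=2 product=7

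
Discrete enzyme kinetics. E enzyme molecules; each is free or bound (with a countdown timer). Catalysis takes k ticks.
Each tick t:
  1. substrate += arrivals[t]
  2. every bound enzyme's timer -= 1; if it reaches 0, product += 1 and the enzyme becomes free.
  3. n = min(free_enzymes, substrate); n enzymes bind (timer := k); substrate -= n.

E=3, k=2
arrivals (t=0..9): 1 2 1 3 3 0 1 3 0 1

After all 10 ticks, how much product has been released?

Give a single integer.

t=0: arr=1 -> substrate=0 bound=1 product=0
t=1: arr=2 -> substrate=0 bound=3 product=0
t=2: arr=1 -> substrate=0 bound=3 product=1
t=3: arr=3 -> substrate=1 bound=3 product=3
t=4: arr=3 -> substrate=3 bound=3 product=4
t=5: arr=0 -> substrate=1 bound=3 product=6
t=6: arr=1 -> substrate=1 bound=3 product=7
t=7: arr=3 -> substrate=2 bound=3 product=9
t=8: arr=0 -> substrate=1 bound=3 product=10
t=9: arr=1 -> substrate=0 bound=3 product=12

Answer: 12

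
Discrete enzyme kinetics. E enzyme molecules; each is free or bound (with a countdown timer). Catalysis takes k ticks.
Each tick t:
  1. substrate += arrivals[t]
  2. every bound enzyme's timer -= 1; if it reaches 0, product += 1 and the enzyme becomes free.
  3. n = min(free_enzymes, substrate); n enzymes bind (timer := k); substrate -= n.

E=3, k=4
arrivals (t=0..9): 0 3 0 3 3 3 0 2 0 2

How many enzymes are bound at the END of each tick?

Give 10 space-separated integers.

t=0: arr=0 -> substrate=0 bound=0 product=0
t=1: arr=3 -> substrate=0 bound=3 product=0
t=2: arr=0 -> substrate=0 bound=3 product=0
t=3: arr=3 -> substrate=3 bound=3 product=0
t=4: arr=3 -> substrate=6 bound=3 product=0
t=5: arr=3 -> substrate=6 bound=3 product=3
t=6: arr=0 -> substrate=6 bound=3 product=3
t=7: arr=2 -> substrate=8 bound=3 product=3
t=8: arr=0 -> substrate=8 bound=3 product=3
t=9: arr=2 -> substrate=7 bound=3 product=6

Answer: 0 3 3 3 3 3 3 3 3 3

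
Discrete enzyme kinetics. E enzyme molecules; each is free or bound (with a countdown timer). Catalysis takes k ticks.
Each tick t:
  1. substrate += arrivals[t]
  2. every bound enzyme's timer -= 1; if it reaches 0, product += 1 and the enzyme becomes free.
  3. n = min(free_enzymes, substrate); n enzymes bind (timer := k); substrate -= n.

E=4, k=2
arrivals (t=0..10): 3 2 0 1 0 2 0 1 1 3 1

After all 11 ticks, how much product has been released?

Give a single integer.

Answer: 10

Derivation:
t=0: arr=3 -> substrate=0 bound=3 product=0
t=1: arr=2 -> substrate=1 bound=4 product=0
t=2: arr=0 -> substrate=0 bound=2 product=3
t=3: arr=1 -> substrate=0 bound=2 product=4
t=4: arr=0 -> substrate=0 bound=1 product=5
t=5: arr=2 -> substrate=0 bound=2 product=6
t=6: arr=0 -> substrate=0 bound=2 product=6
t=7: arr=1 -> substrate=0 bound=1 product=8
t=8: arr=1 -> substrate=0 bound=2 product=8
t=9: arr=3 -> substrate=0 bound=4 product=9
t=10: arr=1 -> substrate=0 bound=4 product=10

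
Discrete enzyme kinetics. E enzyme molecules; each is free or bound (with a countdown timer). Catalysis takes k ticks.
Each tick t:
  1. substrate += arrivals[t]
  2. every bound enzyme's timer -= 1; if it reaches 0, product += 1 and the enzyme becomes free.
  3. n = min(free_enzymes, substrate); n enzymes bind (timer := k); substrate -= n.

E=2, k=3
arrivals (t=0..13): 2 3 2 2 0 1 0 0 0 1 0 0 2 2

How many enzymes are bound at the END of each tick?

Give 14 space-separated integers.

t=0: arr=2 -> substrate=0 bound=2 product=0
t=1: arr=3 -> substrate=3 bound=2 product=0
t=2: arr=2 -> substrate=5 bound=2 product=0
t=3: arr=2 -> substrate=5 bound=2 product=2
t=4: arr=0 -> substrate=5 bound=2 product=2
t=5: arr=1 -> substrate=6 bound=2 product=2
t=6: arr=0 -> substrate=4 bound=2 product=4
t=7: arr=0 -> substrate=4 bound=2 product=4
t=8: arr=0 -> substrate=4 bound=2 product=4
t=9: arr=1 -> substrate=3 bound=2 product=6
t=10: arr=0 -> substrate=3 bound=2 product=6
t=11: arr=0 -> substrate=3 bound=2 product=6
t=12: arr=2 -> substrate=3 bound=2 product=8
t=13: arr=2 -> substrate=5 bound=2 product=8

Answer: 2 2 2 2 2 2 2 2 2 2 2 2 2 2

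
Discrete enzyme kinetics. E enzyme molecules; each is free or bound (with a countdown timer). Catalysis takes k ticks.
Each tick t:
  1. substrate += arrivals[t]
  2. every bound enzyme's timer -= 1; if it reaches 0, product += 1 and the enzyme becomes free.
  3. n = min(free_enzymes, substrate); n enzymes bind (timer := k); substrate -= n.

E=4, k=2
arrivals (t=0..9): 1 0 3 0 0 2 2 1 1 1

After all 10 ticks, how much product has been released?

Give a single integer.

t=0: arr=1 -> substrate=0 bound=1 product=0
t=1: arr=0 -> substrate=0 bound=1 product=0
t=2: arr=3 -> substrate=0 bound=3 product=1
t=3: arr=0 -> substrate=0 bound=3 product=1
t=4: arr=0 -> substrate=0 bound=0 product=4
t=5: arr=2 -> substrate=0 bound=2 product=4
t=6: arr=2 -> substrate=0 bound=4 product=4
t=7: arr=1 -> substrate=0 bound=3 product=6
t=8: arr=1 -> substrate=0 bound=2 product=8
t=9: arr=1 -> substrate=0 bound=2 product=9

Answer: 9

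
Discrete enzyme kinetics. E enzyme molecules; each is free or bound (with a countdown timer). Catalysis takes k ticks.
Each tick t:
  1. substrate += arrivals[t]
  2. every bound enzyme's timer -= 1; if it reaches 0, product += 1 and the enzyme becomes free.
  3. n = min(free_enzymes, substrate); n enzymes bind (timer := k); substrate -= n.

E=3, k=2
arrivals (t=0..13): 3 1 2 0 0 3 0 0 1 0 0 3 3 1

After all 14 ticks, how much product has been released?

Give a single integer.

t=0: arr=3 -> substrate=0 bound=3 product=0
t=1: arr=1 -> substrate=1 bound=3 product=0
t=2: arr=2 -> substrate=0 bound=3 product=3
t=3: arr=0 -> substrate=0 bound=3 product=3
t=4: arr=0 -> substrate=0 bound=0 product=6
t=5: arr=3 -> substrate=0 bound=3 product=6
t=6: arr=0 -> substrate=0 bound=3 product=6
t=7: arr=0 -> substrate=0 bound=0 product=9
t=8: arr=1 -> substrate=0 bound=1 product=9
t=9: arr=0 -> substrate=0 bound=1 product=9
t=10: arr=0 -> substrate=0 bound=0 product=10
t=11: arr=3 -> substrate=0 bound=3 product=10
t=12: arr=3 -> substrate=3 bound=3 product=10
t=13: arr=1 -> substrate=1 bound=3 product=13

Answer: 13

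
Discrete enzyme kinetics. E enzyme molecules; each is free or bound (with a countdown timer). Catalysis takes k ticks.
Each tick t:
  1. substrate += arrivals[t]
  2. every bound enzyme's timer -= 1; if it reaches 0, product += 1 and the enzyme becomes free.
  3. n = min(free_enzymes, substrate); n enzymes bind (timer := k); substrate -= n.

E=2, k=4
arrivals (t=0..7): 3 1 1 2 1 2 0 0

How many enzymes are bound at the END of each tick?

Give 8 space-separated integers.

t=0: arr=3 -> substrate=1 bound=2 product=0
t=1: arr=1 -> substrate=2 bound=2 product=0
t=2: arr=1 -> substrate=3 bound=2 product=0
t=3: arr=2 -> substrate=5 bound=2 product=0
t=4: arr=1 -> substrate=4 bound=2 product=2
t=5: arr=2 -> substrate=6 bound=2 product=2
t=6: arr=0 -> substrate=6 bound=2 product=2
t=7: arr=0 -> substrate=6 bound=2 product=2

Answer: 2 2 2 2 2 2 2 2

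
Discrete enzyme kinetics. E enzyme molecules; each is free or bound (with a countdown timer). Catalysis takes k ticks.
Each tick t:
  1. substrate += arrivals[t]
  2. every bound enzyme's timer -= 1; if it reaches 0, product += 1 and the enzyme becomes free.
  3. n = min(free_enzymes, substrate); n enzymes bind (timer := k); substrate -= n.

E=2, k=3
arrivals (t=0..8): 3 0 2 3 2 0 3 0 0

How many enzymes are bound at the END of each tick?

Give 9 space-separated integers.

t=0: arr=3 -> substrate=1 bound=2 product=0
t=1: arr=0 -> substrate=1 bound=2 product=0
t=2: arr=2 -> substrate=3 bound=2 product=0
t=3: arr=3 -> substrate=4 bound=2 product=2
t=4: arr=2 -> substrate=6 bound=2 product=2
t=5: arr=0 -> substrate=6 bound=2 product=2
t=6: arr=3 -> substrate=7 bound=2 product=4
t=7: arr=0 -> substrate=7 bound=2 product=4
t=8: arr=0 -> substrate=7 bound=2 product=4

Answer: 2 2 2 2 2 2 2 2 2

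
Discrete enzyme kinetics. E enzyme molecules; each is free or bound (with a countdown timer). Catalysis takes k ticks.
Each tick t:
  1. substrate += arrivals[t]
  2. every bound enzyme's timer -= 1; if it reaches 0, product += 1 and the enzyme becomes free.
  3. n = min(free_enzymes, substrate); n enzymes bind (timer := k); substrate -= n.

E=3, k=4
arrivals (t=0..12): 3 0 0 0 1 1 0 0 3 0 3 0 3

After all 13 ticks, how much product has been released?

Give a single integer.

Answer: 7

Derivation:
t=0: arr=3 -> substrate=0 bound=3 product=0
t=1: arr=0 -> substrate=0 bound=3 product=0
t=2: arr=0 -> substrate=0 bound=3 product=0
t=3: arr=0 -> substrate=0 bound=3 product=0
t=4: arr=1 -> substrate=0 bound=1 product=3
t=5: arr=1 -> substrate=0 bound=2 product=3
t=6: arr=0 -> substrate=0 bound=2 product=3
t=7: arr=0 -> substrate=0 bound=2 product=3
t=8: arr=3 -> substrate=1 bound=3 product=4
t=9: arr=0 -> substrate=0 bound=3 product=5
t=10: arr=3 -> substrate=3 bound=3 product=5
t=11: arr=0 -> substrate=3 bound=3 product=5
t=12: arr=3 -> substrate=4 bound=3 product=7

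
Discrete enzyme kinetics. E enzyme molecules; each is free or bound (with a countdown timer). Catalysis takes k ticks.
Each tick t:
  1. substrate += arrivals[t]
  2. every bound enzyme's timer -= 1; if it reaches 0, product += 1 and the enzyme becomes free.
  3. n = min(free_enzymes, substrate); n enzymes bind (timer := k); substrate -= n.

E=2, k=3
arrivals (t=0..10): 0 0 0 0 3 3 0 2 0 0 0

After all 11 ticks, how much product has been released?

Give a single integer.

Answer: 4

Derivation:
t=0: arr=0 -> substrate=0 bound=0 product=0
t=1: arr=0 -> substrate=0 bound=0 product=0
t=2: arr=0 -> substrate=0 bound=0 product=0
t=3: arr=0 -> substrate=0 bound=0 product=0
t=4: arr=3 -> substrate=1 bound=2 product=0
t=5: arr=3 -> substrate=4 bound=2 product=0
t=6: arr=0 -> substrate=4 bound=2 product=0
t=7: arr=2 -> substrate=4 bound=2 product=2
t=8: arr=0 -> substrate=4 bound=2 product=2
t=9: arr=0 -> substrate=4 bound=2 product=2
t=10: arr=0 -> substrate=2 bound=2 product=4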